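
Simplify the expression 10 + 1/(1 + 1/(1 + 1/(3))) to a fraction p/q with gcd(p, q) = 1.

74/7

a_0 = 10: 10/1
a_1 = 1: 11/1
a_2 = 1: 21/2
a_3 = 3: 74/7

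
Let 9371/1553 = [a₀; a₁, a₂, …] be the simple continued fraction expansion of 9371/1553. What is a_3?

Run the Euclidean algorithm, recording each quotient:
9371 = 6·1553 + 53, so a_0 = 6
1553 = 29·53 + 16, so a_1 = 29
53 = 3·16 + 5, so a_2 = 3
16 = 3·5 + 1, so a_3 = 3

3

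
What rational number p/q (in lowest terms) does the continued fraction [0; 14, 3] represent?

Use the convergent recurrence hₖ = aₖ·hₖ₋₁ + hₖ₋₂ (and likewise for the denominators kₖ):
a_0 = 0: 0/1
a_1 = 14: 1/14
a_2 = 3: 3/43

3/43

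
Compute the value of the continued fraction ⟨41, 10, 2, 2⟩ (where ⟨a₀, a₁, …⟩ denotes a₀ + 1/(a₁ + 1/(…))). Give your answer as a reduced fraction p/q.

2137/52

Use the convergent recurrence hₖ = aₖ·hₖ₋₁ + hₖ₋₂ (and likewise for the denominators kₖ):
a_0 = 41: 41/1
a_1 = 10: 411/10
a_2 = 2: 863/21
a_3 = 2: 2137/52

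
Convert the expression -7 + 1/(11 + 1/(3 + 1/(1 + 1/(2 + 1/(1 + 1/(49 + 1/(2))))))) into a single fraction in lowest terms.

-117346/16979

a_0 = -7: -7/1
a_1 = 11: -76/11
a_2 = 3: -235/34
a_3 = 1: -311/45
a_4 = 2: -857/124
a_5 = 1: -1168/169
a_6 = 49: -58089/8405
a_7 = 2: -117346/16979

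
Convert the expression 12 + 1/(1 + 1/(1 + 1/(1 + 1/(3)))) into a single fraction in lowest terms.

139/11

Starting at the tail and folding back:
Start with 3.
1 + 1/(3/1) = 1 + 1/3 = 4/3
1 + 1/(4/3) = 1 + 3/4 = 7/4
1 + 1/(7/4) = 1 + 4/7 = 11/7
12 + 1/(11/7) = 12 + 7/11 = 139/11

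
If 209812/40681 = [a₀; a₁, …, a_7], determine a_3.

Run the Euclidean algorithm, recording each quotient:
209812 = 5·40681 + 6407, so a_0 = 5
40681 = 6·6407 + 2239, so a_1 = 6
6407 = 2·2239 + 1929, so a_2 = 2
2239 = 1·1929 + 310, so a_3 = 1

1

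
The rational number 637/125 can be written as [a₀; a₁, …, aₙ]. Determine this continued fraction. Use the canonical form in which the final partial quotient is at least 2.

[5; 10, 2, 2, 2]

637 ÷ 125 → quotient 5, remainder 12
125 ÷ 12 → quotient 10, remainder 5
12 ÷ 5 → quotient 2, remainder 2
5 ÷ 2 → quotient 2, remainder 1
2 ÷ 1 → quotient 2, remainder 0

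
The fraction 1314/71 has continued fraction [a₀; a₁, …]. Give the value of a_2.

1314 = 18·71 + 36, so a_0 = 18
71 = 1·36 + 35, so a_1 = 1
36 = 1·35 + 1, so a_2 = 1

1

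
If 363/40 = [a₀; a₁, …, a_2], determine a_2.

3

⌊363/40⌋ = 9, remainder 3
⌊40/3⌋ = 13, remainder 1
⌊3/1⌋ = 3, remainder 0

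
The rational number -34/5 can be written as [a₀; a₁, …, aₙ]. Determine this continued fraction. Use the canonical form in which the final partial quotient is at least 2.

⌊-34/5⌋ = -7, remainder 1
⌊5/1⌋ = 5, remainder 0

[-7; 5]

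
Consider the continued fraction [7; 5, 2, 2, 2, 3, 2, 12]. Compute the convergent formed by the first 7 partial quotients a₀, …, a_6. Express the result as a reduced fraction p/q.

3657/509

Start with 2.
3 + 1/(2/1) = 3 + 1/2 = 7/2
2 + 1/(7/2) = 2 + 2/7 = 16/7
2 + 1/(16/7) = 2 + 7/16 = 39/16
2 + 1/(39/16) = 2 + 16/39 = 94/39
5 + 1/(94/39) = 5 + 39/94 = 509/94
7 + 1/(509/94) = 7 + 94/509 = 3657/509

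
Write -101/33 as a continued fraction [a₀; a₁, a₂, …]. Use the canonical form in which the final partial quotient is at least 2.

[-4; 1, 15, 2]

Run the Euclidean algorithm, recording each quotient:
-101 = -4·33 + 31, so a_0 = -4
33 = 1·31 + 2, so a_1 = 1
31 = 15·2 + 1, so a_2 = 15
2 = 2·1 + 0, so a_3 = 2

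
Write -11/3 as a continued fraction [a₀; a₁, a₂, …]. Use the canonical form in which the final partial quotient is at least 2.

[-4; 3]

⌊-11/3⌋ = -4, remainder 1
⌊3/1⌋ = 3, remainder 0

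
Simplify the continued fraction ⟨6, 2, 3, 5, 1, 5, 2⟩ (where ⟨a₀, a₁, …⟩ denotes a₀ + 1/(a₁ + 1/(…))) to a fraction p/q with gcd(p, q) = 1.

3589/558

Build up convergents one term at a time:
a_0 = 6: 6/1
a_1 = 2: 13/2
a_2 = 3: 45/7
a_3 = 5: 238/37
a_4 = 1: 283/44
a_5 = 5: 1653/257
a_6 = 2: 3589/558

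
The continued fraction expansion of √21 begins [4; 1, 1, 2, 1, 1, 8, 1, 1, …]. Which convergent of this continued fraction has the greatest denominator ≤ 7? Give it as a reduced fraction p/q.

a_0 = 4: 4/1  (≤ bound)
a_1 = 1: 5/1  (≤ bound)
a_2 = 1: 9/2  (≤ bound)
a_3 = 2: 23/5  (≤ bound)
a_4 = 1: 32/7  (≤ bound)
a_5 = 1: 55/12  (> 7, stop)

32/7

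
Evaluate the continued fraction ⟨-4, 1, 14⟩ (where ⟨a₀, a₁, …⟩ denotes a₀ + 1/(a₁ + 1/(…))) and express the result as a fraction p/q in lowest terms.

-46/15

Start with 14.
1 + 1/(14/1) = 1 + 1/14 = 15/14
-4 + 1/(15/14) = -4 + 14/15 = -46/15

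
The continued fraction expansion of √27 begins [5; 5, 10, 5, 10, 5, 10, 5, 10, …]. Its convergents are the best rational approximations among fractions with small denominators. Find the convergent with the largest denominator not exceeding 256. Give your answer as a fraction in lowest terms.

a_0 = 5: 5/1  (≤ bound)
a_1 = 5: 26/5  (≤ bound)
a_2 = 10: 265/51  (≤ bound)
a_3 = 5: 1351/260  (> 256, stop)

265/51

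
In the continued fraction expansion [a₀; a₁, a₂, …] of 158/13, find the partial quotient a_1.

6

158 = 12·13 + 2, so a_0 = 12
13 = 6·2 + 1, so a_1 = 6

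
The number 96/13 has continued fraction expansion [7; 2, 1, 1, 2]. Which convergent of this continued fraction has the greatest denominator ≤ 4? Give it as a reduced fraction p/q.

List convergents until the denominator exceeds the bound:
a_0 = 7: 7/1  (≤ bound)
a_1 = 2: 15/2  (≤ bound)
a_2 = 1: 22/3  (≤ bound)
a_3 = 1: 37/5  (> 4, stop)

22/3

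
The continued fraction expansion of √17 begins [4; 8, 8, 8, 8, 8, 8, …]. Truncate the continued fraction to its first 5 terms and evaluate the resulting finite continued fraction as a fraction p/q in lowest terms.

17684/4289

Collapse the nested fraction from the inside out:
Start with 8.
8 + 1/(8/1) = 8 + 1/8 = 65/8
8 + 1/(65/8) = 8 + 8/65 = 528/65
8 + 1/(528/65) = 8 + 65/528 = 4289/528
4 + 1/(4289/528) = 4 + 528/4289 = 17684/4289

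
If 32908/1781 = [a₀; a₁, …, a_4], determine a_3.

2

Apply division with remainder until the remainder is 0:
⌊32908/1781⌋ = 18, remainder 850
⌊1781/850⌋ = 2, remainder 81
⌊850/81⌋ = 10, remainder 40
⌊81/40⌋ = 2, remainder 1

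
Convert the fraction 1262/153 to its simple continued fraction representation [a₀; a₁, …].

[8; 4, 38]

1262 = 8·153 + 38, so a_0 = 8
153 = 4·38 + 1, so a_1 = 4
38 = 38·1 + 0, so a_2 = 38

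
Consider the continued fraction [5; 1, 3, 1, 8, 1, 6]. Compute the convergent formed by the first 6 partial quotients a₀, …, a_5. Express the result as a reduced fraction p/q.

284/49

Work from the innermost term outward:
Start with 1.
8 + 1/(1/1) = 8 + 1/1 = 9/1
1 + 1/(9/1) = 1 + 1/9 = 10/9
3 + 1/(10/9) = 3 + 9/10 = 39/10
1 + 1/(39/10) = 1 + 10/39 = 49/39
5 + 1/(49/39) = 5 + 39/49 = 284/49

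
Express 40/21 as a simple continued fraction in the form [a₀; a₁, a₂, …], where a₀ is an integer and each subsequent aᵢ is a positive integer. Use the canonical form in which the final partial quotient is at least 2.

[1; 1, 9, 2]

Apply division with remainder until the remainder is 0:
⌊40/21⌋ = 1, remainder 19
⌊21/19⌋ = 1, remainder 2
⌊19/2⌋ = 9, remainder 1
⌊2/1⌋ = 2, remainder 0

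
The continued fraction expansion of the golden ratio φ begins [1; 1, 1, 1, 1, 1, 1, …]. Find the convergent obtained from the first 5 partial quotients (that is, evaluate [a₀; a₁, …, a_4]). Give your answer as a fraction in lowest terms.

a_0 = 1: 1/1
a_1 = 1: 2/1
a_2 = 1: 3/2
a_3 = 1: 5/3
a_4 = 1: 8/5

8/5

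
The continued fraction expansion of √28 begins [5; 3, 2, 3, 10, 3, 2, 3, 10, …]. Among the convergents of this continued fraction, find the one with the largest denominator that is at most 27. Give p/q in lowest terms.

List convergents until the denominator exceeds the bound:
a_0 = 5: 5/1  (≤ bound)
a_1 = 3: 16/3  (≤ bound)
a_2 = 2: 37/7  (≤ bound)
a_3 = 3: 127/24  (≤ bound)
a_4 = 10: 1307/247  (> 27, stop)

127/24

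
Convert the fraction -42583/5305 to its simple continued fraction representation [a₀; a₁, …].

[-9; 1, 36, 10, 4, 1, 2]

⌊-42583/5305⌋ = -9, remainder 5162
⌊5305/5162⌋ = 1, remainder 143
⌊5162/143⌋ = 36, remainder 14
⌊143/14⌋ = 10, remainder 3
⌊14/3⌋ = 4, remainder 2
⌊3/2⌋ = 1, remainder 1
⌊2/1⌋ = 2, remainder 0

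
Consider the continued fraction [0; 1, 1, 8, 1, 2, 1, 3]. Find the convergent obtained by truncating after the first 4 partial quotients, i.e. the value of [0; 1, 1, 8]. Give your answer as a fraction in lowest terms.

Start with 8.
1 + 1/(8/1) = 1 + 1/8 = 9/8
1 + 1/(9/8) = 1 + 8/9 = 17/9
0 + 1/(17/9) = 0 + 9/17 = 9/17

9/17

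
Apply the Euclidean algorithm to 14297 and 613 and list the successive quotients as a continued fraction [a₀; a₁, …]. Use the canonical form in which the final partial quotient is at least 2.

[23; 3, 10, 2, 2, 1, 2]

Run the Euclidean algorithm, recording each quotient:
⌊14297/613⌋ = 23, remainder 198
⌊613/198⌋ = 3, remainder 19
⌊198/19⌋ = 10, remainder 8
⌊19/8⌋ = 2, remainder 3
⌊8/3⌋ = 2, remainder 2
⌊3/2⌋ = 1, remainder 1
⌊2/1⌋ = 2, remainder 0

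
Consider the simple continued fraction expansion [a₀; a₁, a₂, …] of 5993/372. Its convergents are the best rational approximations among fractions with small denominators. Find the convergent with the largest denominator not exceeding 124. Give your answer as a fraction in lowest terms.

1901/118

a_0 = 16: 16/1  (≤ bound)
a_1 = 9: 145/9  (≤ bound)
a_2 = 13: 1901/118  (≤ bound)
a_3 = 1: 2046/127  (> 124, stop)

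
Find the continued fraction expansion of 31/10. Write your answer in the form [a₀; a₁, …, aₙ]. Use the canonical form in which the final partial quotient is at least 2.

⌊31/10⌋ = 3, remainder 1
⌊10/1⌋ = 10, remainder 0

[3; 10]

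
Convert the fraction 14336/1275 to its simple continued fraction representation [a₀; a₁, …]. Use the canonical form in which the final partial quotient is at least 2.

Run the Euclidean algorithm, recording each quotient:
⌊14336/1275⌋ = 11, remainder 311
⌊1275/311⌋ = 4, remainder 31
⌊311/31⌋ = 10, remainder 1
⌊31/1⌋ = 31, remainder 0

[11; 4, 10, 31]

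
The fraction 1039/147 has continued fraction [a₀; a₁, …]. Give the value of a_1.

Apply division with remainder until the remainder is 0:
1039 = 7·147 + 10, so a_0 = 7
147 = 14·10 + 7, so a_1 = 14

14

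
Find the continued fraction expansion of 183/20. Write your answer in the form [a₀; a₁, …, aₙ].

[9; 6, 1, 2]

183 ÷ 20 → quotient 9, remainder 3
20 ÷ 3 → quotient 6, remainder 2
3 ÷ 2 → quotient 1, remainder 1
2 ÷ 1 → quotient 2, remainder 0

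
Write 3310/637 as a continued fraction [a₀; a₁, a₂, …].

[5; 5, 10, 2, 2, 2]

Run the Euclidean algorithm, recording each quotient:
⌊3310/637⌋ = 5, remainder 125
⌊637/125⌋ = 5, remainder 12
⌊125/12⌋ = 10, remainder 5
⌊12/5⌋ = 2, remainder 2
⌊5/2⌋ = 2, remainder 1
⌊2/1⌋ = 2, remainder 0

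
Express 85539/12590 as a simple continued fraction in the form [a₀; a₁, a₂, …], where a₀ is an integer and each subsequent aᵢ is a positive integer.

Run the Euclidean algorithm, recording each quotient:
85539 = 6·12590 + 9999, so a_0 = 6
12590 = 1·9999 + 2591, so a_1 = 1
9999 = 3·2591 + 2226, so a_2 = 3
2591 = 1·2226 + 365, so a_3 = 1
2226 = 6·365 + 36, so a_4 = 6
365 = 10·36 + 5, so a_5 = 10
36 = 7·5 + 1, so a_6 = 7
5 = 5·1 + 0, so a_7 = 5

[6; 1, 3, 1, 6, 10, 7, 5]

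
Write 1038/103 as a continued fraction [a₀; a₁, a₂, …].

[10; 12, 1, 7]

Repeatedly divide and take the remainder:
1038 ÷ 103 → quotient 10, remainder 8
103 ÷ 8 → quotient 12, remainder 7
8 ÷ 7 → quotient 1, remainder 1
7 ÷ 1 → quotient 7, remainder 0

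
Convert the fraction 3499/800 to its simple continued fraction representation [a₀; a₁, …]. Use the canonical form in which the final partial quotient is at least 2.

[4; 2, 1, 2, 12, 8]

⌊3499/800⌋ = 4, remainder 299
⌊800/299⌋ = 2, remainder 202
⌊299/202⌋ = 1, remainder 97
⌊202/97⌋ = 2, remainder 8
⌊97/8⌋ = 12, remainder 1
⌊8/1⌋ = 8, remainder 0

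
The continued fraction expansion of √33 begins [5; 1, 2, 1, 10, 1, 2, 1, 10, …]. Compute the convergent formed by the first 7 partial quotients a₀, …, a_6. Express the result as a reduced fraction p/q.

787/137

Work from the innermost term outward:
Start with 2.
1 + 1/(2/1) = 1 + 1/2 = 3/2
10 + 1/(3/2) = 10 + 2/3 = 32/3
1 + 1/(32/3) = 1 + 3/32 = 35/32
2 + 1/(35/32) = 2 + 32/35 = 102/35
1 + 1/(102/35) = 1 + 35/102 = 137/102
5 + 1/(137/102) = 5 + 102/137 = 787/137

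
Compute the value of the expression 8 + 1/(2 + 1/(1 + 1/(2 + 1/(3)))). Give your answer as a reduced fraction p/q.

226/27

Start with 3.
2 + 1/(3/1) = 2 + 1/3 = 7/3
1 + 1/(7/3) = 1 + 3/7 = 10/7
2 + 1/(10/7) = 2 + 7/10 = 27/10
8 + 1/(27/10) = 8 + 10/27 = 226/27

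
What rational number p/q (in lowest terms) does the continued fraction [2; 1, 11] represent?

35/12

Collapse the nested fraction from the inside out:
Start with 11.
1 + 1/(11/1) = 1 + 1/11 = 12/11
2 + 1/(12/11) = 2 + 11/12 = 35/12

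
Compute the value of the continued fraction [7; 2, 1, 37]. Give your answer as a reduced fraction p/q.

a_0 = 7: 7/1
a_1 = 2: 15/2
a_2 = 1: 22/3
a_3 = 37: 829/113

829/113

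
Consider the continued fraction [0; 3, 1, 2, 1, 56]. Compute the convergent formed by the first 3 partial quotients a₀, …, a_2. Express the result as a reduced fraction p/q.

Build up convergents one term at a time:
a_0 = 0: 0/1
a_1 = 3: 1/3
a_2 = 1: 1/4

1/4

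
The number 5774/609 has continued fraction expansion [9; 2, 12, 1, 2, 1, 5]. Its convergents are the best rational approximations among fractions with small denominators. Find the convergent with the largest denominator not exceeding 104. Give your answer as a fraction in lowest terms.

a_0 = 9: 9/1  (≤ bound)
a_1 = 2: 19/2  (≤ bound)
a_2 = 12: 237/25  (≤ bound)
a_3 = 1: 256/27  (≤ bound)
a_4 = 2: 749/79  (≤ bound)
a_5 = 1: 1005/106  (> 104, stop)

749/79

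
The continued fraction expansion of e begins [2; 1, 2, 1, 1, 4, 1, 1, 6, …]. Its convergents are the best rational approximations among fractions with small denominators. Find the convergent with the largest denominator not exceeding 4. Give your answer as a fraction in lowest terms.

11/4

a_0 = 2: 2/1  (≤ bound)
a_1 = 1: 3/1  (≤ bound)
a_2 = 2: 8/3  (≤ bound)
a_3 = 1: 11/4  (≤ bound)
a_4 = 1: 19/7  (> 4, stop)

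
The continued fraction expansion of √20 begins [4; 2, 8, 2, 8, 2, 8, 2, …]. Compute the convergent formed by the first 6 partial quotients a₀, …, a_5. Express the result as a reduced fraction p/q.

a_0 = 4: 4/1
a_1 = 2: 9/2
a_2 = 8: 76/17
a_3 = 2: 161/36
a_4 = 8: 1364/305
a_5 = 2: 2889/646

2889/646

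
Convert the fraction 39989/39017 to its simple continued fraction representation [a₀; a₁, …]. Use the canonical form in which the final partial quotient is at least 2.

[1; 40, 7, 10, 1, 1, 6]

⌊39989/39017⌋ = 1, remainder 972
⌊39017/972⌋ = 40, remainder 137
⌊972/137⌋ = 7, remainder 13
⌊137/13⌋ = 10, remainder 7
⌊13/7⌋ = 1, remainder 6
⌊7/6⌋ = 1, remainder 1
⌊6/1⌋ = 6, remainder 0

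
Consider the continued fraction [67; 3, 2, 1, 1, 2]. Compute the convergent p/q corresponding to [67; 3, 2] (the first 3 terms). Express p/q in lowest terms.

471/7

a_0 = 67: 67/1
a_1 = 3: 202/3
a_2 = 2: 471/7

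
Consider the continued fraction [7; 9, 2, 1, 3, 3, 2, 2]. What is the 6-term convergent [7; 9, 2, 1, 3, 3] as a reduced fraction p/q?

a_0 = 7: 7/1
a_1 = 9: 64/9
a_2 = 2: 135/19
a_3 = 1: 199/28
a_4 = 3: 732/103
a_5 = 3: 2395/337

2395/337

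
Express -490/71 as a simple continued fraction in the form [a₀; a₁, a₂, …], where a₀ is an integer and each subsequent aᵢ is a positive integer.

Run the Euclidean algorithm, recording each quotient:
-490 ÷ 71 → quotient -7, remainder 7
71 ÷ 7 → quotient 10, remainder 1
7 ÷ 1 → quotient 7, remainder 0

[-7; 10, 7]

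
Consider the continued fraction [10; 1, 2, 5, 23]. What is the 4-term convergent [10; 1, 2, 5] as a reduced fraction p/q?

171/16

Start with 5.
2 + 1/(5/1) = 2 + 1/5 = 11/5
1 + 1/(11/5) = 1 + 5/11 = 16/11
10 + 1/(16/11) = 10 + 11/16 = 171/16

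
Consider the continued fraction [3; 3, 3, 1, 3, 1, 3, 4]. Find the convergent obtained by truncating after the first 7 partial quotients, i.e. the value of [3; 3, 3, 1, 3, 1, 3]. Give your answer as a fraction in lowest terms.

a_0 = 3: 3/1
a_1 = 3: 10/3
a_2 = 3: 33/10
a_3 = 1: 43/13
a_4 = 3: 162/49
a_5 = 1: 205/62
a_6 = 3: 777/235

777/235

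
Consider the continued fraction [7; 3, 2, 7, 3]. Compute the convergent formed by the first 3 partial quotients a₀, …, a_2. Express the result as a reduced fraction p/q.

a_0 = 7: 7/1
a_1 = 3: 22/3
a_2 = 2: 51/7

51/7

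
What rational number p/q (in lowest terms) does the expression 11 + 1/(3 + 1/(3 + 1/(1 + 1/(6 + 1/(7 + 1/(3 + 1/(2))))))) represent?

Start with 2.
3 + 1/(2/1) = 3 + 1/2 = 7/2
7 + 1/(7/2) = 7 + 2/7 = 51/7
6 + 1/(51/7) = 6 + 7/51 = 313/51
1 + 1/(313/51) = 1 + 51/313 = 364/313
3 + 1/(364/313) = 3 + 313/364 = 1405/364
3 + 1/(1405/364) = 3 + 364/1405 = 4579/1405
11 + 1/(4579/1405) = 11 + 1405/4579 = 51774/4579

51774/4579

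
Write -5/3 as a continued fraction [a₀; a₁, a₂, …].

⌊-5/3⌋ = -2, remainder 1
⌊3/1⌋ = 3, remainder 0

[-2; 3]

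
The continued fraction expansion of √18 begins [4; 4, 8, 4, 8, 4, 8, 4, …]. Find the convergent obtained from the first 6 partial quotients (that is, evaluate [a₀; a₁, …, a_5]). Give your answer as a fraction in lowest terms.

19601/4620

Use the convergent recurrence hₖ = aₖ·hₖ₋₁ + hₖ₋₂ (and likewise for the denominators kₖ):
a_0 = 4: 4/1
a_1 = 4: 17/4
a_2 = 8: 140/33
a_3 = 4: 577/136
a_4 = 8: 4756/1121
a_5 = 4: 19601/4620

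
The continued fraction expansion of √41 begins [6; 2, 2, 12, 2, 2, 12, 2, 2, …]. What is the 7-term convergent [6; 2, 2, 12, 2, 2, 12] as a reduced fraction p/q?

a_0 = 6: 6/1
a_1 = 2: 13/2
a_2 = 2: 32/5
a_3 = 12: 397/62
a_4 = 2: 826/129
a_5 = 2: 2049/320
a_6 = 12: 25414/3969

25414/3969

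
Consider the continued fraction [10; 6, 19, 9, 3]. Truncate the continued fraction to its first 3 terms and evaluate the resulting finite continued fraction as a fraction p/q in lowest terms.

1169/115

Start with 19.
6 + 1/(19/1) = 6 + 1/19 = 115/19
10 + 1/(115/19) = 10 + 19/115 = 1169/115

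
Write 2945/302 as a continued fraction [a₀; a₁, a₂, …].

Repeatedly divide and take the remainder:
2945 ÷ 302 → quotient 9, remainder 227
302 ÷ 227 → quotient 1, remainder 75
227 ÷ 75 → quotient 3, remainder 2
75 ÷ 2 → quotient 37, remainder 1
2 ÷ 1 → quotient 2, remainder 0

[9; 1, 3, 37, 2]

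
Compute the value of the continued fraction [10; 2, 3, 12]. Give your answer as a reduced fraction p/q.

897/86

Work from the innermost term outward:
Start with 12.
3 + 1/(12/1) = 3 + 1/12 = 37/12
2 + 1/(37/12) = 2 + 12/37 = 86/37
10 + 1/(86/37) = 10 + 37/86 = 897/86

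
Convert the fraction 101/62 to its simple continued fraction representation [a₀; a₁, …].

Apply division with remainder until the remainder is 0:
101 ÷ 62 → quotient 1, remainder 39
62 ÷ 39 → quotient 1, remainder 23
39 ÷ 23 → quotient 1, remainder 16
23 ÷ 16 → quotient 1, remainder 7
16 ÷ 7 → quotient 2, remainder 2
7 ÷ 2 → quotient 3, remainder 1
2 ÷ 1 → quotient 2, remainder 0

[1; 1, 1, 1, 2, 3, 2]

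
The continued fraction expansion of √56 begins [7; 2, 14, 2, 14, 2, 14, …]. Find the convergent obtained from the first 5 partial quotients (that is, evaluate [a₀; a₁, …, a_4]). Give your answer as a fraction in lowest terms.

6503/869

a_0 = 7: 7/1
a_1 = 2: 15/2
a_2 = 14: 217/29
a_3 = 2: 449/60
a_4 = 14: 6503/869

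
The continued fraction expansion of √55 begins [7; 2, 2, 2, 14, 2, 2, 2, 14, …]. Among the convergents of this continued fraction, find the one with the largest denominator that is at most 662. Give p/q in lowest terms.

2655/358

a_0 = 7: 7/1  (≤ bound)
a_1 = 2: 15/2  (≤ bound)
a_2 = 2: 37/5  (≤ bound)
a_3 = 2: 89/12  (≤ bound)
a_4 = 14: 1283/173  (≤ bound)
a_5 = 2: 2655/358  (≤ bound)
a_6 = 2: 6593/889  (> 662, stop)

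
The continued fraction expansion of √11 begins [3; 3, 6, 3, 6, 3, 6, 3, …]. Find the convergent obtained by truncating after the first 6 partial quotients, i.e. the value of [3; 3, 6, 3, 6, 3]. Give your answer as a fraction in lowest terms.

3970/1197

Start with 3.
6 + 1/(3/1) = 6 + 1/3 = 19/3
3 + 1/(19/3) = 3 + 3/19 = 60/19
6 + 1/(60/19) = 6 + 19/60 = 379/60
3 + 1/(379/60) = 3 + 60/379 = 1197/379
3 + 1/(1197/379) = 3 + 379/1197 = 3970/1197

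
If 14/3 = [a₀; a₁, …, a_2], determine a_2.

14 = 4·3 + 2, so a_0 = 4
3 = 1·2 + 1, so a_1 = 1
2 = 2·1 + 0, so a_2 = 2

2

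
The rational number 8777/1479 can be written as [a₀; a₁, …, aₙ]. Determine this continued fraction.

[5; 1, 14, 4, 24]

Run the Euclidean algorithm, recording each quotient:
8777 ÷ 1479 → quotient 5, remainder 1382
1479 ÷ 1382 → quotient 1, remainder 97
1382 ÷ 97 → quotient 14, remainder 24
97 ÷ 24 → quotient 4, remainder 1
24 ÷ 1 → quotient 24, remainder 0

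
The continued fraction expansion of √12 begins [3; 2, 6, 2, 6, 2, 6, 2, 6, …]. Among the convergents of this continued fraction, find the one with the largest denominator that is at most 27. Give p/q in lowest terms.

a_0 = 3: 3/1  (≤ bound)
a_1 = 2: 7/2  (≤ bound)
a_2 = 6: 45/13  (≤ bound)
a_3 = 2: 97/28  (> 27, stop)

45/13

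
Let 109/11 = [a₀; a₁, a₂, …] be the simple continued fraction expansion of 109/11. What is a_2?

Apply division with remainder until the remainder is 0:
⌊109/11⌋ = 9, remainder 10
⌊11/10⌋ = 1, remainder 1
⌊10/1⌋ = 10, remainder 0

10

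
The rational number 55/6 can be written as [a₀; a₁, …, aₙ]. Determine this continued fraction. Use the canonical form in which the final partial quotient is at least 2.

[9; 6]

⌊55/6⌋ = 9, remainder 1
⌊6/1⌋ = 6, remainder 0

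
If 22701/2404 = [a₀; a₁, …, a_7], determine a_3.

1

⌊22701/2404⌋ = 9, remainder 1065
⌊2404/1065⌋ = 2, remainder 274
⌊1065/274⌋ = 3, remainder 243
⌊274/243⌋ = 1, remainder 31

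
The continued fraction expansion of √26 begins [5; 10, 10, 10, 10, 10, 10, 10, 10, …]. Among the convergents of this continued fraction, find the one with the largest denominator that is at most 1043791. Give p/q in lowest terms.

530451/104030

a_0 = 5: 5/1  (≤ bound)
a_1 = 10: 51/10  (≤ bound)
a_2 = 10: 515/101  (≤ bound)
a_3 = 10: 5201/1020  (≤ bound)
a_4 = 10: 52525/10301  (≤ bound)
a_5 = 10: 530451/104030  (≤ bound)
a_6 = 10: 5357035/1050601  (> 1043791, stop)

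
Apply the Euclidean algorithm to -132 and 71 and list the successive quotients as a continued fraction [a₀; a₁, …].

[-2; 7, 10]

-132 ÷ 71 → quotient -2, remainder 10
71 ÷ 10 → quotient 7, remainder 1
10 ÷ 1 → quotient 10, remainder 0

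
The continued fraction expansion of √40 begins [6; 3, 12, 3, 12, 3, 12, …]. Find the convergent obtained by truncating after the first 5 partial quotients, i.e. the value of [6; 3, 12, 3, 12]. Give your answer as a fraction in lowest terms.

8886/1405

a_0 = 6: 6/1
a_1 = 3: 19/3
a_2 = 12: 234/37
a_3 = 3: 721/114
a_4 = 12: 8886/1405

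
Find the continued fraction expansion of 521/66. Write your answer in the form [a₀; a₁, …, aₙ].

⌊521/66⌋ = 7, remainder 59
⌊66/59⌋ = 1, remainder 7
⌊59/7⌋ = 8, remainder 3
⌊7/3⌋ = 2, remainder 1
⌊3/1⌋ = 3, remainder 0

[7; 1, 8, 2, 3]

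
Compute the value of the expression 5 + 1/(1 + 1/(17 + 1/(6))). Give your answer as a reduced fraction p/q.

648/109

Use the convergent recurrence hₖ = aₖ·hₖ₋₁ + hₖ₋₂ (and likewise for the denominators kₖ):
a_0 = 5: 5/1
a_1 = 1: 6/1
a_2 = 17: 107/18
a_3 = 6: 648/109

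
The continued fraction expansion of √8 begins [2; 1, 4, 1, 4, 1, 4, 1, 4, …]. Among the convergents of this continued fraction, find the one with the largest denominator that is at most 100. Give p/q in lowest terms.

a_0 = 2: 2/1  (≤ bound)
a_1 = 1: 3/1  (≤ bound)
a_2 = 4: 14/5  (≤ bound)
a_3 = 1: 17/6  (≤ bound)
a_4 = 4: 82/29  (≤ bound)
a_5 = 1: 99/35  (≤ bound)
a_6 = 4: 478/169  (> 100, stop)

99/35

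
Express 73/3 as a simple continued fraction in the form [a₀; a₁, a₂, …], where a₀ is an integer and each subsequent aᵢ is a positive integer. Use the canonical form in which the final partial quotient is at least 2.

[24; 3]

Apply division with remainder until the remainder is 0:
73 ÷ 3 → quotient 24, remainder 1
3 ÷ 1 → quotient 3, remainder 0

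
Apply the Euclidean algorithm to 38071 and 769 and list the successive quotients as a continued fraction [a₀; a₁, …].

[49; 1, 1, 34, 2, 5]

38071 = 49·769 + 390, so a_0 = 49
769 = 1·390 + 379, so a_1 = 1
390 = 1·379 + 11, so a_2 = 1
379 = 34·11 + 5, so a_3 = 34
11 = 2·5 + 1, so a_4 = 2
5 = 5·1 + 0, so a_5 = 5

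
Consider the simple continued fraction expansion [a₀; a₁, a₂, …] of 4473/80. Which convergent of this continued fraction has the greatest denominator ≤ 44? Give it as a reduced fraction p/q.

a_0 = 55: 55/1  (≤ bound)
a_1 = 1: 56/1  (≤ bound)
a_2 = 10: 615/11  (≤ bound)
a_3 = 2: 1286/23  (≤ bound)
a_4 = 3: 4473/80  (> 44, stop)

1286/23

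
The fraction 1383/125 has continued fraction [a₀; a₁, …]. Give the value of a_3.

1

Apply division with remainder until the remainder is 0:
⌊1383/125⌋ = 11, remainder 8
⌊125/8⌋ = 15, remainder 5
⌊8/5⌋ = 1, remainder 3
⌊5/3⌋ = 1, remainder 2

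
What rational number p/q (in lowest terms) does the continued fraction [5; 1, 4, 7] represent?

209/36

a_0 = 5: 5/1
a_1 = 1: 6/1
a_2 = 4: 29/5
a_3 = 7: 209/36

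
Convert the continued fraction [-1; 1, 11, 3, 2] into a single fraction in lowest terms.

-7/86

Use the convergent recurrence hₖ = aₖ·hₖ₋₁ + hₖ₋₂ (and likewise for the denominators kₖ):
a_0 = -1: -1/1
a_1 = 1: 0/1
a_2 = 11: -1/12
a_3 = 3: -3/37
a_4 = 2: -7/86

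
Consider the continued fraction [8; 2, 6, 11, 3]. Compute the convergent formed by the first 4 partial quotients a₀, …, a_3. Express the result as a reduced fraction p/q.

1227/145

Work from the innermost term outward:
Start with 11.
6 + 1/(11/1) = 6 + 1/11 = 67/11
2 + 1/(67/11) = 2 + 11/67 = 145/67
8 + 1/(145/67) = 8 + 67/145 = 1227/145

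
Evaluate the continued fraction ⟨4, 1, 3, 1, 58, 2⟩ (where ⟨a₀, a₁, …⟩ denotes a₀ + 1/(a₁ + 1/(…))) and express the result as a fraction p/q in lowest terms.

Use the convergent recurrence hₖ = aₖ·hₖ₋₁ + hₖ₋₂ (and likewise for the denominators kₖ):
a_0 = 4: 4/1
a_1 = 1: 5/1
a_2 = 3: 19/4
a_3 = 1: 24/5
a_4 = 58: 1411/294
a_5 = 2: 2846/593

2846/593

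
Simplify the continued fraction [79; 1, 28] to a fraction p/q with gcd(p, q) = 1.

2319/29

a_0 = 79: 79/1
a_1 = 1: 80/1
a_2 = 28: 2319/29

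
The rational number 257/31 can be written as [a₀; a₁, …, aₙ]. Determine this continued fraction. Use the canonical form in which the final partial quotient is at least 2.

Run the Euclidean algorithm, recording each quotient:
⌊257/31⌋ = 8, remainder 9
⌊31/9⌋ = 3, remainder 4
⌊9/4⌋ = 2, remainder 1
⌊4/1⌋ = 4, remainder 0

[8; 3, 2, 4]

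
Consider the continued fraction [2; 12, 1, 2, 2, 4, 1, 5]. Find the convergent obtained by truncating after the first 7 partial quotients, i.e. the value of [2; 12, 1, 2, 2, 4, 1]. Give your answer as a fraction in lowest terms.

1004/483

Start with 1.
4 + 1/(1/1) = 4 + 1/1 = 5/1
2 + 1/(5/1) = 2 + 1/5 = 11/5
2 + 1/(11/5) = 2 + 5/11 = 27/11
1 + 1/(27/11) = 1 + 11/27 = 38/27
12 + 1/(38/27) = 12 + 27/38 = 483/38
2 + 1/(483/38) = 2 + 38/483 = 1004/483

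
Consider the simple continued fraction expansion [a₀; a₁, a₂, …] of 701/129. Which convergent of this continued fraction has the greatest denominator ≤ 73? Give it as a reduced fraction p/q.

a_0 = 5: 5/1  (≤ bound)
a_1 = 2: 11/2  (≤ bound)
a_2 = 3: 38/7  (≤ bound)
a_3 = 3: 125/23  (≤ bound)
a_4 = 2: 288/53  (≤ bound)
a_5 = 2: 701/129  (> 73, stop)

288/53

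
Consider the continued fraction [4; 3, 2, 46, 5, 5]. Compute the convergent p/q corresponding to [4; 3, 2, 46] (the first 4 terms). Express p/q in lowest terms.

1393/325

Start with 46.
2 + 1/(46/1) = 2 + 1/46 = 93/46
3 + 1/(93/46) = 3 + 46/93 = 325/93
4 + 1/(325/93) = 4 + 93/325 = 1393/325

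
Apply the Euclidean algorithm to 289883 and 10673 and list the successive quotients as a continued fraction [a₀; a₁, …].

⌊289883/10673⌋ = 27, remainder 1712
⌊10673/1712⌋ = 6, remainder 401
⌊1712/401⌋ = 4, remainder 108
⌊401/108⌋ = 3, remainder 77
⌊108/77⌋ = 1, remainder 31
⌊77/31⌋ = 2, remainder 15
⌊31/15⌋ = 2, remainder 1
⌊15/1⌋ = 15, remainder 0

[27; 6, 4, 3, 1, 2, 2, 15]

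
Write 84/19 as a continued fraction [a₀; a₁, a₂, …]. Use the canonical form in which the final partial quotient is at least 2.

[4; 2, 2, 1, 2]

Apply division with remainder until the remainder is 0:
⌊84/19⌋ = 4, remainder 8
⌊19/8⌋ = 2, remainder 3
⌊8/3⌋ = 2, remainder 2
⌊3/2⌋ = 1, remainder 1
⌊2/1⌋ = 2, remainder 0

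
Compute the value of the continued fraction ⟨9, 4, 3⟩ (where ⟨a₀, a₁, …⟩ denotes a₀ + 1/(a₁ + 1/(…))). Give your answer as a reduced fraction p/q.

120/13

Compute successive convergents:
a_0 = 9: 9/1
a_1 = 4: 37/4
a_2 = 3: 120/13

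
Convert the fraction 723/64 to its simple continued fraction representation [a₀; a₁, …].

Apply division with remainder until the remainder is 0:
723 = 11·64 + 19, so a_0 = 11
64 = 3·19 + 7, so a_1 = 3
19 = 2·7 + 5, so a_2 = 2
7 = 1·5 + 2, so a_3 = 1
5 = 2·2 + 1, so a_4 = 2
2 = 2·1 + 0, so a_5 = 2

[11; 3, 2, 1, 2, 2]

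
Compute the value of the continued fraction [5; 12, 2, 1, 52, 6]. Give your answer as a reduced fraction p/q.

Start with 6.
52 + 1/(6/1) = 52 + 1/6 = 313/6
1 + 1/(313/6) = 1 + 6/313 = 319/313
2 + 1/(319/313) = 2 + 313/319 = 951/319
12 + 1/(951/319) = 12 + 319/951 = 11731/951
5 + 1/(11731/951) = 5 + 951/11731 = 59606/11731

59606/11731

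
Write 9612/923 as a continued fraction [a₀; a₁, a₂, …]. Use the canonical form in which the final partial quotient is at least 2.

[10; 2, 2, 2, 2, 15, 2]

⌊9612/923⌋ = 10, remainder 382
⌊923/382⌋ = 2, remainder 159
⌊382/159⌋ = 2, remainder 64
⌊159/64⌋ = 2, remainder 31
⌊64/31⌋ = 2, remainder 2
⌊31/2⌋ = 15, remainder 1
⌊2/1⌋ = 2, remainder 0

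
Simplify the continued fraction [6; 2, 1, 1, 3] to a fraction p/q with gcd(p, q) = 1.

a_0 = 6: 6/1
a_1 = 2: 13/2
a_2 = 1: 19/3
a_3 = 1: 32/5
a_4 = 3: 115/18

115/18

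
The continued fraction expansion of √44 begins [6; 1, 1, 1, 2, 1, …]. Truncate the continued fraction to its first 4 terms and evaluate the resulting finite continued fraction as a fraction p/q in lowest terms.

Collapse the nested fraction from the inside out:
Start with 1.
1 + 1/(1/1) = 1 + 1/1 = 2/1
1 + 1/(2/1) = 1 + 1/2 = 3/2
6 + 1/(3/2) = 6 + 2/3 = 20/3

20/3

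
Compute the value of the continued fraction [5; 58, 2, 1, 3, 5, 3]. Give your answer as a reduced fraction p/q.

Start with 3.
5 + 1/(3/1) = 5 + 1/3 = 16/3
3 + 1/(16/3) = 3 + 3/16 = 51/16
1 + 1/(51/16) = 1 + 16/51 = 67/51
2 + 1/(67/51) = 2 + 51/67 = 185/67
58 + 1/(185/67) = 58 + 67/185 = 10797/185
5 + 1/(10797/185) = 5 + 185/10797 = 54170/10797

54170/10797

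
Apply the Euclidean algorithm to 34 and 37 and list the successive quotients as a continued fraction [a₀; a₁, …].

[0; 1, 11, 3]

34 = 0·37 + 34, so a_0 = 0
37 = 1·34 + 3, so a_1 = 1
34 = 11·3 + 1, so a_2 = 11
3 = 3·1 + 0, so a_3 = 3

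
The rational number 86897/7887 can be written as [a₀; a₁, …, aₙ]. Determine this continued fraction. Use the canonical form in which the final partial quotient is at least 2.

86897 ÷ 7887 → quotient 11, remainder 140
7887 ÷ 140 → quotient 56, remainder 47
140 ÷ 47 → quotient 2, remainder 46
47 ÷ 46 → quotient 1, remainder 1
46 ÷ 1 → quotient 46, remainder 0

[11; 56, 2, 1, 46]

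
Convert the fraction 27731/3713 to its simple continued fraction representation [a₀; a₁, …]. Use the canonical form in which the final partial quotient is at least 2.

[7; 2, 7, 2, 7, 3, 1, 3]

27731 = 7·3713 + 1740, so a_0 = 7
3713 = 2·1740 + 233, so a_1 = 2
1740 = 7·233 + 109, so a_2 = 7
233 = 2·109 + 15, so a_3 = 2
109 = 7·15 + 4, so a_4 = 7
15 = 3·4 + 3, so a_5 = 3
4 = 1·3 + 1, so a_6 = 1
3 = 3·1 + 0, so a_7 = 3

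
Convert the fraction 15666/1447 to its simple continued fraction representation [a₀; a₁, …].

Run the Euclidean algorithm, recording each quotient:
⌊15666/1447⌋ = 10, remainder 1196
⌊1447/1196⌋ = 1, remainder 251
⌊1196/251⌋ = 4, remainder 192
⌊251/192⌋ = 1, remainder 59
⌊192/59⌋ = 3, remainder 15
⌊59/15⌋ = 3, remainder 14
⌊15/14⌋ = 1, remainder 1
⌊14/1⌋ = 14, remainder 0

[10; 1, 4, 1, 3, 3, 1, 14]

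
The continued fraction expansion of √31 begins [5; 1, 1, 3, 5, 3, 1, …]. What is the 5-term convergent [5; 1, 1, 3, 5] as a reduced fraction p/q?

206/37

Build up convergents one term at a time:
a_0 = 5: 5/1
a_1 = 1: 6/1
a_2 = 1: 11/2
a_3 = 3: 39/7
a_4 = 5: 206/37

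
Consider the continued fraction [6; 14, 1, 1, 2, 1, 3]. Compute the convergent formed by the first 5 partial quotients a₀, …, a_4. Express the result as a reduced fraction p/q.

443/73

Start with 2.
1 + 1/(2/1) = 1 + 1/2 = 3/2
1 + 1/(3/2) = 1 + 2/3 = 5/3
14 + 1/(5/3) = 14 + 3/5 = 73/5
6 + 1/(73/5) = 6 + 5/73 = 443/73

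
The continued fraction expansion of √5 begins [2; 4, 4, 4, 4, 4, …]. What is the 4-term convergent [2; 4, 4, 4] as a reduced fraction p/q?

a_0 = 2: 2/1
a_1 = 4: 9/4
a_2 = 4: 38/17
a_3 = 4: 161/72

161/72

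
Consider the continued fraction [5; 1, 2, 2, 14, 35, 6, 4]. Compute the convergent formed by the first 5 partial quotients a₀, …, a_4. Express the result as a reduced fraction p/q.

Use the convergent recurrence hₖ = aₖ·hₖ₋₁ + hₖ₋₂ (and likewise for the denominators kₖ):
a_0 = 5: 5/1
a_1 = 1: 6/1
a_2 = 2: 17/3
a_3 = 2: 40/7
a_4 = 14: 577/101

577/101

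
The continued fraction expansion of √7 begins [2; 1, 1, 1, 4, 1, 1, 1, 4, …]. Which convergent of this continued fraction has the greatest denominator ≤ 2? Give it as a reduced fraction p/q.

5/2

a_0 = 2: 2/1  (≤ bound)
a_1 = 1: 3/1  (≤ bound)
a_2 = 1: 5/2  (≤ bound)
a_3 = 1: 8/3  (> 2, stop)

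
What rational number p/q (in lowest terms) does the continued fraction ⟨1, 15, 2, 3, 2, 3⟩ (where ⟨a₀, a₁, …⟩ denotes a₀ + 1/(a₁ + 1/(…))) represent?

a_0 = 1: 1/1
a_1 = 15: 16/15
a_2 = 2: 33/31
a_3 = 3: 115/108
a_4 = 2: 263/247
a_5 = 3: 904/849

904/849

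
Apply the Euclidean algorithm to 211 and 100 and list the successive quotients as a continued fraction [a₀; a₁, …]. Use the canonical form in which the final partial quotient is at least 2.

[2; 9, 11]

⌊211/100⌋ = 2, remainder 11
⌊100/11⌋ = 9, remainder 1
⌊11/1⌋ = 11, remainder 0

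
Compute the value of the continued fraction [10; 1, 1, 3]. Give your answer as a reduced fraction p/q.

74/7

Start with 3.
1 + 1/(3/1) = 1 + 1/3 = 4/3
1 + 1/(4/3) = 1 + 3/4 = 7/4
10 + 1/(7/4) = 10 + 4/7 = 74/7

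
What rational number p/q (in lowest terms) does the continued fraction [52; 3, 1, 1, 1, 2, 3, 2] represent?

a_0 = 52: 52/1
a_1 = 3: 157/3
a_2 = 1: 209/4
a_3 = 1: 366/7
a_4 = 1: 575/11
a_5 = 2: 1516/29
a_6 = 3: 5123/98
a_7 = 2: 11762/225

11762/225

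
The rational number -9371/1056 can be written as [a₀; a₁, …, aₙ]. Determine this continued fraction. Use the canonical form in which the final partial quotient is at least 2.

⌊-9371/1056⌋ = -9, remainder 133
⌊1056/133⌋ = 7, remainder 125
⌊133/125⌋ = 1, remainder 8
⌊125/8⌋ = 15, remainder 5
⌊8/5⌋ = 1, remainder 3
⌊5/3⌋ = 1, remainder 2
⌊3/2⌋ = 1, remainder 1
⌊2/1⌋ = 2, remainder 0

[-9; 7, 1, 15, 1, 1, 1, 2]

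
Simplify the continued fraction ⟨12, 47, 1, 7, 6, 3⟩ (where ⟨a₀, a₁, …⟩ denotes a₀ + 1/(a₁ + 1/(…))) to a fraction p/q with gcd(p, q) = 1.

a_0 = 12: 12/1
a_1 = 47: 565/47
a_2 = 1: 577/48
a_3 = 7: 4604/383
a_4 = 6: 28201/2346
a_5 = 3: 89207/7421

89207/7421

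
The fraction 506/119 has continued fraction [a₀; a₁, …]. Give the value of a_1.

Run the Euclidean algorithm, recording each quotient:
506 = 4·119 + 30, so a_0 = 4
119 = 3·30 + 29, so a_1 = 3

3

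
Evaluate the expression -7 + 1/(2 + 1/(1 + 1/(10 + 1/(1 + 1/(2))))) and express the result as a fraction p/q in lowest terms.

-679/102

Start with 2.
1 + 1/(2/1) = 1 + 1/2 = 3/2
10 + 1/(3/2) = 10 + 2/3 = 32/3
1 + 1/(32/3) = 1 + 3/32 = 35/32
2 + 1/(35/32) = 2 + 32/35 = 102/35
-7 + 1/(102/35) = -7 + 35/102 = -679/102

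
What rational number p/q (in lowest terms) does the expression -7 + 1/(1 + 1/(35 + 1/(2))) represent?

-440/73

Starting at the tail and folding back:
Start with 2.
35 + 1/(2/1) = 35 + 1/2 = 71/2
1 + 1/(71/2) = 1 + 2/71 = 73/71
-7 + 1/(73/71) = -7 + 71/73 = -440/73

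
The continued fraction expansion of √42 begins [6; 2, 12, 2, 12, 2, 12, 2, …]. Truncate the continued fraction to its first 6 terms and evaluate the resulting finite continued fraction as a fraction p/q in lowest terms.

Start with 2.
12 + 1/(2/1) = 12 + 1/2 = 25/2
2 + 1/(25/2) = 2 + 2/25 = 52/25
12 + 1/(52/25) = 12 + 25/52 = 649/52
2 + 1/(649/52) = 2 + 52/649 = 1350/649
6 + 1/(1350/649) = 6 + 649/1350 = 8749/1350

8749/1350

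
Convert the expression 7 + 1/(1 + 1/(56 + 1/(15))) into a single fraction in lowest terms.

Build up convergents one term at a time:
a_0 = 7: 7/1
a_1 = 1: 8/1
a_2 = 56: 455/57
a_3 = 15: 6833/856

6833/856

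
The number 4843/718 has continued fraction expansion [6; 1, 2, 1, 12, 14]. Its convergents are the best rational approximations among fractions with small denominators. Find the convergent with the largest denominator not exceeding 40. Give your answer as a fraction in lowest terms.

List convergents until the denominator exceeds the bound:
a_0 = 6: 6/1  (≤ bound)
a_1 = 1: 7/1  (≤ bound)
a_2 = 2: 20/3  (≤ bound)
a_3 = 1: 27/4  (≤ bound)
a_4 = 12: 344/51  (> 40, stop)

27/4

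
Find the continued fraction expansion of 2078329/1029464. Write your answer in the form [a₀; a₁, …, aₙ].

2078329 ÷ 1029464 → quotient 2, remainder 19401
1029464 ÷ 19401 → quotient 53, remainder 1211
19401 ÷ 1211 → quotient 16, remainder 25
1211 ÷ 25 → quotient 48, remainder 11
25 ÷ 11 → quotient 2, remainder 3
11 ÷ 3 → quotient 3, remainder 2
3 ÷ 2 → quotient 1, remainder 1
2 ÷ 1 → quotient 2, remainder 0

[2; 53, 16, 48, 2, 3, 1, 2]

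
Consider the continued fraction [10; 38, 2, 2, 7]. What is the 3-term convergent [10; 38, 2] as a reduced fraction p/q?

772/77

Compute successive convergents:
a_0 = 10: 10/1
a_1 = 38: 381/38
a_2 = 2: 772/77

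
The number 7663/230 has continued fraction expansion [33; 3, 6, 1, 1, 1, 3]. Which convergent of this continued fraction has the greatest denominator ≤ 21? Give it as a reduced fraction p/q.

633/19

List convergents until the denominator exceeds the bound:
a_0 = 33: 33/1  (≤ bound)
a_1 = 3: 100/3  (≤ bound)
a_2 = 6: 633/19  (≤ bound)
a_3 = 1: 733/22  (> 21, stop)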